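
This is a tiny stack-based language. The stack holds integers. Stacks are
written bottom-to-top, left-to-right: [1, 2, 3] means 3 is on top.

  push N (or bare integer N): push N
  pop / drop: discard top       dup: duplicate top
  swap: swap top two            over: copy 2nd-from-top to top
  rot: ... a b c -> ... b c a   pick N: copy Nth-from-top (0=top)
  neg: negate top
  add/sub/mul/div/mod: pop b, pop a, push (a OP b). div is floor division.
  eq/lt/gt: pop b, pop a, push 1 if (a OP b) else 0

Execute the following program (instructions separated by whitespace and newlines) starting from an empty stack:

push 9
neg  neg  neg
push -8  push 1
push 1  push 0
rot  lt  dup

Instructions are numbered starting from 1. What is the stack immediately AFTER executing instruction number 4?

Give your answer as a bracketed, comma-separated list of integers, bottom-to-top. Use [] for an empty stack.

Answer: [-9]

Derivation:
Step 1 ('push 9'): [9]
Step 2 ('neg'): [-9]
Step 3 ('neg'): [9]
Step 4 ('neg'): [-9]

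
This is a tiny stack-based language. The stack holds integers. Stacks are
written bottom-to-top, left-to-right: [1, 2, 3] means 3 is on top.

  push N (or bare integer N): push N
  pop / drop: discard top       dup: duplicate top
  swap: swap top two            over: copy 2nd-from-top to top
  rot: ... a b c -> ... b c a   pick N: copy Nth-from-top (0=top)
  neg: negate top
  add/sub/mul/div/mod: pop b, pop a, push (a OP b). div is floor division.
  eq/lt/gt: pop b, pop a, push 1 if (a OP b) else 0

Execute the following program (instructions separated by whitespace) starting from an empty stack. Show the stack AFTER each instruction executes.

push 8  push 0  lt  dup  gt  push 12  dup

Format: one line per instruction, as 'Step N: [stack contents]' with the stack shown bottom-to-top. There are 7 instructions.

Step 1: [8]
Step 2: [8, 0]
Step 3: [0]
Step 4: [0, 0]
Step 5: [0]
Step 6: [0, 12]
Step 7: [0, 12, 12]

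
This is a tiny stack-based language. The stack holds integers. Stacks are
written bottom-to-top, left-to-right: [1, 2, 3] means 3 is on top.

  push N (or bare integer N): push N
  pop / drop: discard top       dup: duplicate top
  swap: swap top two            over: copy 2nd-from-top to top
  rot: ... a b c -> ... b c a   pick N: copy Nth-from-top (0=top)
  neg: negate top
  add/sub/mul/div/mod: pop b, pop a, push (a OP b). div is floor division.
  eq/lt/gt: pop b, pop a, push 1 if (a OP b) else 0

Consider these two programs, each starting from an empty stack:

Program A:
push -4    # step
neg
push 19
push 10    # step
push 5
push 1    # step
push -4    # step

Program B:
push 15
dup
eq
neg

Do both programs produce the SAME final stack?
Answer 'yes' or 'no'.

Program A trace:
  After 'push -4': [-4]
  After 'neg': [4]
  After 'push 19': [4, 19]
  After 'push 10': [4, 19, 10]
  After 'push 5': [4, 19, 10, 5]
  After 'push 1': [4, 19, 10, 5, 1]
  After 'push -4': [4, 19, 10, 5, 1, -4]
Program A final stack: [4, 19, 10, 5, 1, -4]

Program B trace:
  After 'push 15': [15]
  After 'dup': [15, 15]
  After 'eq': [1]
  After 'neg': [-1]
Program B final stack: [-1]
Same: no

Answer: no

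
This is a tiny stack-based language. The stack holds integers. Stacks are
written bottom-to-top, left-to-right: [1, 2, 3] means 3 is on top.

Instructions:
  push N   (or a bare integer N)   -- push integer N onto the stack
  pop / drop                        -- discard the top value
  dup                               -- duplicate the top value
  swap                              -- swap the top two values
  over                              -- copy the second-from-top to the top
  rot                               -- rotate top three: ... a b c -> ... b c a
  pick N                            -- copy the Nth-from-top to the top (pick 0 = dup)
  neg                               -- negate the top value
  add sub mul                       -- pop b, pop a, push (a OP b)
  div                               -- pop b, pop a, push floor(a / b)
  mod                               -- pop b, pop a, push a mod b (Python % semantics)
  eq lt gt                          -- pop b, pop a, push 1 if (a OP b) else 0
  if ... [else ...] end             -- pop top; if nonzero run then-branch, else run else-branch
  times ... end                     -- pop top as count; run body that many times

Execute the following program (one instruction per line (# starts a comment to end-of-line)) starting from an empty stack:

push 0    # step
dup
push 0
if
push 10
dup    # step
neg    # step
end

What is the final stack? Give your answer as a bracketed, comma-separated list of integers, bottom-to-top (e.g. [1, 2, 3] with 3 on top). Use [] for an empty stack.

After 'push 0': [0]
After 'dup': [0, 0]
After 'push 0': [0, 0, 0]
After 'if': [0, 0]

Answer: [0, 0]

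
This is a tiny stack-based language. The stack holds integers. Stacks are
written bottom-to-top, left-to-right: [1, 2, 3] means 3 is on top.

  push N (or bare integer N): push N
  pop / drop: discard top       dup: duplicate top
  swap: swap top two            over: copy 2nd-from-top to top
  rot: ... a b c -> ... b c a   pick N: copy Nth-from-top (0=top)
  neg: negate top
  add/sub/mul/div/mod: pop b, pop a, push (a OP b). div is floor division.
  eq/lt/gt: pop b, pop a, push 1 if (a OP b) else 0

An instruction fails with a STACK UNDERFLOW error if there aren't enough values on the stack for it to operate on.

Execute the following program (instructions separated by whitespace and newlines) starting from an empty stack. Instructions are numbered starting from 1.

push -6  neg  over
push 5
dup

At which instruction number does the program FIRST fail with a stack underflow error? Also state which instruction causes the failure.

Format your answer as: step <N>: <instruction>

Step 1 ('push -6'): stack = [-6], depth = 1
Step 2 ('neg'): stack = [6], depth = 1
Step 3 ('over'): needs 2 value(s) but depth is 1 — STACK UNDERFLOW

Answer: step 3: over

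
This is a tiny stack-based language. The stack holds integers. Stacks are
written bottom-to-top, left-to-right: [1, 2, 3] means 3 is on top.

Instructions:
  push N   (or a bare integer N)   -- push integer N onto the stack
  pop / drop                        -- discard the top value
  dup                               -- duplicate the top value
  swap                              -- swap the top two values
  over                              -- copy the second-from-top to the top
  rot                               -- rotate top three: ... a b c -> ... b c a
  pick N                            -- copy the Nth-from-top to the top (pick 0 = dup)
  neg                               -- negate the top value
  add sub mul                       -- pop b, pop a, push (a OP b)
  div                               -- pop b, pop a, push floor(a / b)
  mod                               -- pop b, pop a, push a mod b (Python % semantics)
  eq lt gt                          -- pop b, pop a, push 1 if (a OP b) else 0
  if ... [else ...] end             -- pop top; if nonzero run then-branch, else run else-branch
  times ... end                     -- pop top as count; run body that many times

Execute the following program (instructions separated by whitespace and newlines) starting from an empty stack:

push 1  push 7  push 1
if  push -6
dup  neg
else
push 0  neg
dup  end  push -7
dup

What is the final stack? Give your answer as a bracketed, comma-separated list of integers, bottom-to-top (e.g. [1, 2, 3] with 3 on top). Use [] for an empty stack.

Answer: [1, 7, -6, 6, -7, -7]

Derivation:
After 'push 1': [1]
After 'push 7': [1, 7]
After 'push 1': [1, 7, 1]
After 'if': [1, 7]
After 'push -6': [1, 7, -6]
After 'dup': [1, 7, -6, -6]
After 'neg': [1, 7, -6, 6]
After 'push -7': [1, 7, -6, 6, -7]
After 'dup': [1, 7, -6, 6, -7, -7]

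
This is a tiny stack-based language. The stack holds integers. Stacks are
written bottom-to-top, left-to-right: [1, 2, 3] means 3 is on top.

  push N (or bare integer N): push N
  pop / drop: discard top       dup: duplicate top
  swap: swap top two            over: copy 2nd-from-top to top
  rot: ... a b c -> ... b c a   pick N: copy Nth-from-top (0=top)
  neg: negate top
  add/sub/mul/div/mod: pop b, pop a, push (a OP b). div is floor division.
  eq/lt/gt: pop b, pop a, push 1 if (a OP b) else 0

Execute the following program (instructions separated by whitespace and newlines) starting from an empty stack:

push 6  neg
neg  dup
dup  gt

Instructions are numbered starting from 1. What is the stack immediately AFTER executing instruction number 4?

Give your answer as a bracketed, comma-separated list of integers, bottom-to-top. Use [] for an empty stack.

Step 1 ('push 6'): [6]
Step 2 ('neg'): [-6]
Step 3 ('neg'): [6]
Step 4 ('dup'): [6, 6]

Answer: [6, 6]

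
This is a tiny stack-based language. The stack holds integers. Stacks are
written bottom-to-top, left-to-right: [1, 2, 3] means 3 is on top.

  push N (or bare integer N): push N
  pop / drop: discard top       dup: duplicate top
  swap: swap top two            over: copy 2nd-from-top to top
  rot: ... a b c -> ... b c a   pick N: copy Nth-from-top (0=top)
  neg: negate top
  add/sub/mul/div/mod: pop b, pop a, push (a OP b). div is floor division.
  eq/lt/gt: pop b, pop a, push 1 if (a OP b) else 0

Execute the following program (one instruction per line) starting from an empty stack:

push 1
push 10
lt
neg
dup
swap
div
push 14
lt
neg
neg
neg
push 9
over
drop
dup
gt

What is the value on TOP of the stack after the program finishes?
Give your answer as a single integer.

After 'push 1': [1]
After 'push 10': [1, 10]
After 'lt': [1]
After 'neg': [-1]
After 'dup': [-1, -1]
After 'swap': [-1, -1]
After 'div': [1]
After 'push 14': [1, 14]
After 'lt': [1]
After 'neg': [-1]
After 'neg': [1]
After 'neg': [-1]
After 'push 9': [-1, 9]
After 'over': [-1, 9, -1]
After 'drop': [-1, 9]
After 'dup': [-1, 9, 9]
After 'gt': [-1, 0]

Answer: 0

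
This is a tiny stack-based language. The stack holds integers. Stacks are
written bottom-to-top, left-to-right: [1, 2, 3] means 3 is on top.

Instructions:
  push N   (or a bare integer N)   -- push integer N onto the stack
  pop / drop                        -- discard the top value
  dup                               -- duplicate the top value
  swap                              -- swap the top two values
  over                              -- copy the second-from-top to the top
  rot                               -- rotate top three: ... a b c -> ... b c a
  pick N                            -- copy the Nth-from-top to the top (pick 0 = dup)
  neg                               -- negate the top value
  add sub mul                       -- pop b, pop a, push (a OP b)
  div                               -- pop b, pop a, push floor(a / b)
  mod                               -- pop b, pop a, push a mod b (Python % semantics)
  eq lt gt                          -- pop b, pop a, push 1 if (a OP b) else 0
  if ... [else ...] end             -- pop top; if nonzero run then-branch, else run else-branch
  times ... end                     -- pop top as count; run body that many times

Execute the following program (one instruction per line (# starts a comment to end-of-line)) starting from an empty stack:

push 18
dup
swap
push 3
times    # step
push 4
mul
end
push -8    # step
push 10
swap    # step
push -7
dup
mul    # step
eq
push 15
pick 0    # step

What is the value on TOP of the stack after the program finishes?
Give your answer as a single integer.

Answer: 15

Derivation:
After 'push 18': [18]
After 'dup': [18, 18]
After 'swap': [18, 18]
After 'push 3': [18, 18, 3]
After 'times': [18, 18]
After 'push 4': [18, 18, 4]
After 'mul': [18, 72]
After 'push 4': [18, 72, 4]
After 'mul': [18, 288]
After 'push 4': [18, 288, 4]
After 'mul': [18, 1152]
After 'push -8': [18, 1152, -8]
After 'push 10': [18, 1152, -8, 10]
After 'swap': [18, 1152, 10, -8]
After 'push -7': [18, 1152, 10, -8, -7]
After 'dup': [18, 1152, 10, -8, -7, -7]
After 'mul': [18, 1152, 10, -8, 49]
After 'eq': [18, 1152, 10, 0]
After 'push 15': [18, 1152, 10, 0, 15]
After 'pick 0': [18, 1152, 10, 0, 15, 15]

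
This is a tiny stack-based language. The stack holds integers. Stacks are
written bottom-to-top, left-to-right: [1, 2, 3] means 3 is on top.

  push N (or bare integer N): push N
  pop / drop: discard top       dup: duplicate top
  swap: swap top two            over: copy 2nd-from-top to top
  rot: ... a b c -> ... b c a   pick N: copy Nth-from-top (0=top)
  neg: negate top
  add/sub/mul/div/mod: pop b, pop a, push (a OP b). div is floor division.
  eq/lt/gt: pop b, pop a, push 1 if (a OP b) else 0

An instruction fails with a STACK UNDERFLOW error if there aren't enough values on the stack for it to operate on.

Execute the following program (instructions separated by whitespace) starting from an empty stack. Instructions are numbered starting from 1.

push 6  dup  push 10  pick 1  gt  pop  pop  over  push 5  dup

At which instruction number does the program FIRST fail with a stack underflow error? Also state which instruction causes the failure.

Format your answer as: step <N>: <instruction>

Step 1 ('push 6'): stack = [6], depth = 1
Step 2 ('dup'): stack = [6, 6], depth = 2
Step 3 ('push 10'): stack = [6, 6, 10], depth = 3
Step 4 ('pick 1'): stack = [6, 6, 10, 6], depth = 4
Step 5 ('gt'): stack = [6, 6, 1], depth = 3
Step 6 ('pop'): stack = [6, 6], depth = 2
Step 7 ('pop'): stack = [6], depth = 1
Step 8 ('over'): needs 2 value(s) but depth is 1 — STACK UNDERFLOW

Answer: step 8: over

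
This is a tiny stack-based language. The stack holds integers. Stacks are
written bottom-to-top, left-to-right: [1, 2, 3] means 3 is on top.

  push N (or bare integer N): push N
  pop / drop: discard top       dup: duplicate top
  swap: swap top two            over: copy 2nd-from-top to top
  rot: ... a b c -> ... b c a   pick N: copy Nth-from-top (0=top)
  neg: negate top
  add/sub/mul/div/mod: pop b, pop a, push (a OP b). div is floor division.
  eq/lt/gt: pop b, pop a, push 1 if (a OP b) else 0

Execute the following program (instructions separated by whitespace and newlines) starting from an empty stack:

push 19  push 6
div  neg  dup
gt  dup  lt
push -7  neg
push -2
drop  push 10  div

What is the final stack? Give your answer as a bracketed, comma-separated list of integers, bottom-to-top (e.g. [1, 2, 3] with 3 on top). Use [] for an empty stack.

After 'push 19': [19]
After 'push 6': [19, 6]
After 'div': [3]
After 'neg': [-3]
After 'dup': [-3, -3]
After 'gt': [0]
After 'dup': [0, 0]
After 'lt': [0]
After 'push -7': [0, -7]
After 'neg': [0, 7]
After 'push -2': [0, 7, -2]
After 'drop': [0, 7]
After 'push 10': [0, 7, 10]
After 'div': [0, 0]

Answer: [0, 0]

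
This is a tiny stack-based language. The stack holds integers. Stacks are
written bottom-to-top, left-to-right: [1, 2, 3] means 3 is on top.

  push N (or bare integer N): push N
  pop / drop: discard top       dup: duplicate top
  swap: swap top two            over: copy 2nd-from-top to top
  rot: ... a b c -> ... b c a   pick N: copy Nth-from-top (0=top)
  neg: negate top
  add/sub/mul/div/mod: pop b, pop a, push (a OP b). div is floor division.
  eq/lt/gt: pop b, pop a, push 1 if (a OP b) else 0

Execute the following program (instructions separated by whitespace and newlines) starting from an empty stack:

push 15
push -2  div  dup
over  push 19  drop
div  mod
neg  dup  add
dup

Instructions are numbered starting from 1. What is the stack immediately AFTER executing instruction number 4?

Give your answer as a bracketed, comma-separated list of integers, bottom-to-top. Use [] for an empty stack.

Answer: [-8, -8]

Derivation:
Step 1 ('push 15'): [15]
Step 2 ('push -2'): [15, -2]
Step 3 ('div'): [-8]
Step 4 ('dup'): [-8, -8]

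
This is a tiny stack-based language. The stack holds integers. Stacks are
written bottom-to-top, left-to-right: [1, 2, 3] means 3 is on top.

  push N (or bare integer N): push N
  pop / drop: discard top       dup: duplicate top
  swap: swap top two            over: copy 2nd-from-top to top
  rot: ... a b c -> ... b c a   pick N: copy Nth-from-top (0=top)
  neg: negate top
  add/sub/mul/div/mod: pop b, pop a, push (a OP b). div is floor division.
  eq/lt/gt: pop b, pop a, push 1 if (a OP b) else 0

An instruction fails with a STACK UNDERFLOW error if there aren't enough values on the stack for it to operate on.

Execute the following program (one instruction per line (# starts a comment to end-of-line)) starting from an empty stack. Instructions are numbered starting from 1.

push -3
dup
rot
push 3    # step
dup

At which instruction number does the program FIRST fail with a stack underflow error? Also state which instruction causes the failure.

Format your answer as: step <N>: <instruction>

Answer: step 3: rot

Derivation:
Step 1 ('push -3'): stack = [-3], depth = 1
Step 2 ('dup'): stack = [-3, -3], depth = 2
Step 3 ('rot'): needs 3 value(s) but depth is 2 — STACK UNDERFLOW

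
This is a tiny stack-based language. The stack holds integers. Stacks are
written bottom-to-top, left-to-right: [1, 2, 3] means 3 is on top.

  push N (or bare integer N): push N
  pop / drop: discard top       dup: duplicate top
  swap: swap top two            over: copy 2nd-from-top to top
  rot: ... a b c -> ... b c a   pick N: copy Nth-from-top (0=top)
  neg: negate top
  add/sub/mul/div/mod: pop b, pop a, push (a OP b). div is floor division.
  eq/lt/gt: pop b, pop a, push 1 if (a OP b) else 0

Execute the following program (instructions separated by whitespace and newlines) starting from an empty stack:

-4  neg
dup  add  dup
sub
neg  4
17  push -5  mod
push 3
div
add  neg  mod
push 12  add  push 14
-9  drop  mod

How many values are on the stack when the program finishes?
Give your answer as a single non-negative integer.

After 'push -4': stack = [-4] (depth 1)
After 'neg': stack = [4] (depth 1)
After 'dup': stack = [4, 4] (depth 2)
After 'add': stack = [8] (depth 1)
After 'dup': stack = [8, 8] (depth 2)
After 'sub': stack = [0] (depth 1)
After 'neg': stack = [0] (depth 1)
After 'push 4': stack = [0, 4] (depth 2)
After 'push 17': stack = [0, 4, 17] (depth 3)
After 'push -5': stack = [0, 4, 17, -5] (depth 4)
  ...
After 'div': stack = [0, 4, -1] (depth 3)
After 'add': stack = [0, 3] (depth 2)
After 'neg': stack = [0, -3] (depth 2)
After 'mod': stack = [0] (depth 1)
After 'push 12': stack = [0, 12] (depth 2)
After 'add': stack = [12] (depth 1)
After 'push 14': stack = [12, 14] (depth 2)
After 'push -9': stack = [12, 14, -9] (depth 3)
After 'drop': stack = [12, 14] (depth 2)
After 'mod': stack = [12] (depth 1)

Answer: 1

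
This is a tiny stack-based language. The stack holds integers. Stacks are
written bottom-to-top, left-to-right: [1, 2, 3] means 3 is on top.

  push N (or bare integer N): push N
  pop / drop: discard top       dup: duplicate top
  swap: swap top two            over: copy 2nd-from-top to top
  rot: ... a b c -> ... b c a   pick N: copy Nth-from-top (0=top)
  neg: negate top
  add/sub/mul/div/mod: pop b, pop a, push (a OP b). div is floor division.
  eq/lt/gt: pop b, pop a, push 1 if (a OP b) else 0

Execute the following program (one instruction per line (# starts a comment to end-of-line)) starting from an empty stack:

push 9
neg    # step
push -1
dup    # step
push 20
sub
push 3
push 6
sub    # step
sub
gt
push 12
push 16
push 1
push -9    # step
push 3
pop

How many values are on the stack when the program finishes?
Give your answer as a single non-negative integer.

Answer: 6

Derivation:
After 'push 9': stack = [9] (depth 1)
After 'neg': stack = [-9] (depth 1)
After 'push -1': stack = [-9, -1] (depth 2)
After 'dup': stack = [-9, -1, -1] (depth 3)
After 'push 20': stack = [-9, -1, -1, 20] (depth 4)
After 'sub': stack = [-9, -1, -21] (depth 3)
After 'push 3': stack = [-9, -1, -21, 3] (depth 4)
After 'push 6': stack = [-9, -1, -21, 3, 6] (depth 5)
After 'sub': stack = [-9, -1, -21, -3] (depth 4)
After 'sub': stack = [-9, -1, -18] (depth 3)
After 'gt': stack = [-9, 1] (depth 2)
After 'push 12': stack = [-9, 1, 12] (depth 3)
After 'push 16': stack = [-9, 1, 12, 16] (depth 4)
After 'push 1': stack = [-9, 1, 12, 16, 1] (depth 5)
After 'push -9': stack = [-9, 1, 12, 16, 1, -9] (depth 6)
After 'push 3': stack = [-9, 1, 12, 16, 1, -9, 3] (depth 7)
After 'pop': stack = [-9, 1, 12, 16, 1, -9] (depth 6)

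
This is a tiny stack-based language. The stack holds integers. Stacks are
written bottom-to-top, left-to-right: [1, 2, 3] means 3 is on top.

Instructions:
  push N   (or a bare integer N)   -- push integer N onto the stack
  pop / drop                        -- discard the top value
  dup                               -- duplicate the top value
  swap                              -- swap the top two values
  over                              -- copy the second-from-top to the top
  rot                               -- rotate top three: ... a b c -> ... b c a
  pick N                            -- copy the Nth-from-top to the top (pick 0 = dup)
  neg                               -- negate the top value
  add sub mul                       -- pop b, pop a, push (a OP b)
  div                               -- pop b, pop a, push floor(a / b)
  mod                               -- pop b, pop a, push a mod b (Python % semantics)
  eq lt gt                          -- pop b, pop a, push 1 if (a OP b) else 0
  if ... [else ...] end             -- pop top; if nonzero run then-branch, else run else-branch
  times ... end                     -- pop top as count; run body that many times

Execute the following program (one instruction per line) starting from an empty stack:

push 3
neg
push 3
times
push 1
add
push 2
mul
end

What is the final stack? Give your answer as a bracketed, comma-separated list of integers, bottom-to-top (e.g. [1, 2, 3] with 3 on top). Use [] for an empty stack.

After 'push 3': [3]
After 'neg': [-3]
After 'push 3': [-3, 3]
After 'times': [-3]
After 'push 1': [-3, 1]
After 'add': [-2]
After 'push 2': [-2, 2]
After 'mul': [-4]
After 'push 1': [-4, 1]
After 'add': [-3]
After 'push 2': [-3, 2]
After 'mul': [-6]
After 'push 1': [-6, 1]
After 'add': [-5]
After 'push 2': [-5, 2]
After 'mul': [-10]

Answer: [-10]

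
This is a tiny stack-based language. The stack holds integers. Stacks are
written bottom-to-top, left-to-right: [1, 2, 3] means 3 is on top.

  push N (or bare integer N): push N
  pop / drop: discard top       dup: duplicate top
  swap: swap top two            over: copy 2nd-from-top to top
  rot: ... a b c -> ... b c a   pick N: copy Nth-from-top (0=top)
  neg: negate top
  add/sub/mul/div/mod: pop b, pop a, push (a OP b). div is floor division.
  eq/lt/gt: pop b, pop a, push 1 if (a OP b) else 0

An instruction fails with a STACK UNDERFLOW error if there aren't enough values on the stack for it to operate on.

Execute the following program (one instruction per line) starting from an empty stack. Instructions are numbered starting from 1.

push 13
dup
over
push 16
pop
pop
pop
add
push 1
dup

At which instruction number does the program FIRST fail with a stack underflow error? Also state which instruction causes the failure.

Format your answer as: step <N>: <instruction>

Answer: step 8: add

Derivation:
Step 1 ('push 13'): stack = [13], depth = 1
Step 2 ('dup'): stack = [13, 13], depth = 2
Step 3 ('over'): stack = [13, 13, 13], depth = 3
Step 4 ('push 16'): stack = [13, 13, 13, 16], depth = 4
Step 5 ('pop'): stack = [13, 13, 13], depth = 3
Step 6 ('pop'): stack = [13, 13], depth = 2
Step 7 ('pop'): stack = [13], depth = 1
Step 8 ('add'): needs 2 value(s) but depth is 1 — STACK UNDERFLOW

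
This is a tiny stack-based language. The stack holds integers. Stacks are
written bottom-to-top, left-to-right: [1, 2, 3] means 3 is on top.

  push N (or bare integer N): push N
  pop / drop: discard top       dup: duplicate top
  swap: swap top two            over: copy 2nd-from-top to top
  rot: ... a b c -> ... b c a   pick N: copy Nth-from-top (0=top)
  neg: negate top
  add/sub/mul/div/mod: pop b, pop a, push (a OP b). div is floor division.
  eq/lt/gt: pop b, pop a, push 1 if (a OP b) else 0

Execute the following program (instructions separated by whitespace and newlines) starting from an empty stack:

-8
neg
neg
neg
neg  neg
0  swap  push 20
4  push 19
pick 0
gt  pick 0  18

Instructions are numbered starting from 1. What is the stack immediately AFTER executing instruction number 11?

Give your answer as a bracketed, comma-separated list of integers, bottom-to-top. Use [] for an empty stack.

Answer: [0, 8, 20, 4, 19]

Derivation:
Step 1 ('-8'): [-8]
Step 2 ('neg'): [8]
Step 3 ('neg'): [-8]
Step 4 ('neg'): [8]
Step 5 ('neg'): [-8]
Step 6 ('neg'): [8]
Step 7 ('0'): [8, 0]
Step 8 ('swap'): [0, 8]
Step 9 ('push 20'): [0, 8, 20]
Step 10 ('4'): [0, 8, 20, 4]
Step 11 ('push 19'): [0, 8, 20, 4, 19]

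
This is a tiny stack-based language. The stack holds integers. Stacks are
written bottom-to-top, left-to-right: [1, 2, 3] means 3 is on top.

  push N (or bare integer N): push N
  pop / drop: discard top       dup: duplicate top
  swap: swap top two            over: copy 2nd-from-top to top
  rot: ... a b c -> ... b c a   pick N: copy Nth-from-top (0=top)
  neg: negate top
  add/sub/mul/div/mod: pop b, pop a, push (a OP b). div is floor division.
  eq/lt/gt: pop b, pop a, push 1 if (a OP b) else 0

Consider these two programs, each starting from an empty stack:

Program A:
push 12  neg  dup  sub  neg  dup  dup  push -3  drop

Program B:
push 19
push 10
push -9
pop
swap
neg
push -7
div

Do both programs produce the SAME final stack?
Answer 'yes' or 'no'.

Program A trace:
  After 'push 12': [12]
  After 'neg': [-12]
  After 'dup': [-12, -12]
  After 'sub': [0]
  After 'neg': [0]
  After 'dup': [0, 0]
  After 'dup': [0, 0, 0]
  After 'push -3': [0, 0, 0, -3]
  After 'drop': [0, 0, 0]
Program A final stack: [0, 0, 0]

Program B trace:
  After 'push 19': [19]
  After 'push 10': [19, 10]
  After 'push -9': [19, 10, -9]
  After 'pop': [19, 10]
  After 'swap': [10, 19]
  After 'neg': [10, -19]
  After 'push -7': [10, -19, -7]
  After 'div': [10, 2]
Program B final stack: [10, 2]
Same: no

Answer: no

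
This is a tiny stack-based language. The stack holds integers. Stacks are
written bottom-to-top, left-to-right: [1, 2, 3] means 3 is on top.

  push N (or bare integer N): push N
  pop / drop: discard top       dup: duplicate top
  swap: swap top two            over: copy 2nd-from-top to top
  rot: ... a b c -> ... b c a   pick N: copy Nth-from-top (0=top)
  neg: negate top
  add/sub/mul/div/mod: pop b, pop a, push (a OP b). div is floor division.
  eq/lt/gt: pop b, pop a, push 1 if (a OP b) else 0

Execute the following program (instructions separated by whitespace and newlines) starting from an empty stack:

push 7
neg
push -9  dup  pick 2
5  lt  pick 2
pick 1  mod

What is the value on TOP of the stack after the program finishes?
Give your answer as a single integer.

Answer: 0

Derivation:
After 'push 7': [7]
After 'neg': [-7]
After 'push -9': [-7, -9]
After 'dup': [-7, -9, -9]
After 'pick 2': [-7, -9, -9, -7]
After 'push 5': [-7, -9, -9, -7, 5]
After 'lt': [-7, -9, -9, 1]
After 'pick 2': [-7, -9, -9, 1, -9]
After 'pick 1': [-7, -9, -9, 1, -9, 1]
After 'mod': [-7, -9, -9, 1, 0]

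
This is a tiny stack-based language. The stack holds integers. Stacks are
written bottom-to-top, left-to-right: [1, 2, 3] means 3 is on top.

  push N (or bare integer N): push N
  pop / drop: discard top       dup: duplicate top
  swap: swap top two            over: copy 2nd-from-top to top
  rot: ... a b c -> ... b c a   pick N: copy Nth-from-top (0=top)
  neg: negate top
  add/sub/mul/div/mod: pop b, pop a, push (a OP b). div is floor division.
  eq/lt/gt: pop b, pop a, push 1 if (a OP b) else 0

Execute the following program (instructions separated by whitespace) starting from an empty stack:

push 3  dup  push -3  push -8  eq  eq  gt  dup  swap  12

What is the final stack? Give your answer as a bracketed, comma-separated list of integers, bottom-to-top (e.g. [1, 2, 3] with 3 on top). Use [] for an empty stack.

After 'push 3': [3]
After 'dup': [3, 3]
After 'push -3': [3, 3, -3]
After 'push -8': [3, 3, -3, -8]
After 'eq': [3, 3, 0]
After 'eq': [3, 0]
After 'gt': [1]
After 'dup': [1, 1]
After 'swap': [1, 1]
After 'push 12': [1, 1, 12]

Answer: [1, 1, 12]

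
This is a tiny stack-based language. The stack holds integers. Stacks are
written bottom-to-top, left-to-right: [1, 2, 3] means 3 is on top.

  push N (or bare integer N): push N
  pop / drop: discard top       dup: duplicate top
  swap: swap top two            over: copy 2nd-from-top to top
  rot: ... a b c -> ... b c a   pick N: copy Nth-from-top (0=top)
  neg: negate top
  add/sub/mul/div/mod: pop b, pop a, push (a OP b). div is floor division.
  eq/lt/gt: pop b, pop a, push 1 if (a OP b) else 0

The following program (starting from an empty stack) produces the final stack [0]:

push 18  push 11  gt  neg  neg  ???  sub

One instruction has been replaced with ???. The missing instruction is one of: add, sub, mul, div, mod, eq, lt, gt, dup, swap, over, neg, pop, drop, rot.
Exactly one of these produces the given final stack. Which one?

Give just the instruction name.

Answer: dup

Derivation:
Stack before ???: [1]
Stack after ???:  [1, 1]
The instruction that transforms [1] -> [1, 1] is: dup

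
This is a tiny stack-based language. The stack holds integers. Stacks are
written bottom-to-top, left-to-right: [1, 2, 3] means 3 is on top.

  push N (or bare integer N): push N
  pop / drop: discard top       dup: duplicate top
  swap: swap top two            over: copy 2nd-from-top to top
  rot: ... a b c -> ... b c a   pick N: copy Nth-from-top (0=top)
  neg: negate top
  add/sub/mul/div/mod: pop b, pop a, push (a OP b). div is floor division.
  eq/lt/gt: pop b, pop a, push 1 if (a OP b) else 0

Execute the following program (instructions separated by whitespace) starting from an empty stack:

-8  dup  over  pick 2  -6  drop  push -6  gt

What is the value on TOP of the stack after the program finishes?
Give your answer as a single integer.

Answer: 0

Derivation:
After 'push -8': [-8]
After 'dup': [-8, -8]
After 'over': [-8, -8, -8]
After 'pick 2': [-8, -8, -8, -8]
After 'push -6': [-8, -8, -8, -8, -6]
After 'drop': [-8, -8, -8, -8]
After 'push -6': [-8, -8, -8, -8, -6]
After 'gt': [-8, -8, -8, 0]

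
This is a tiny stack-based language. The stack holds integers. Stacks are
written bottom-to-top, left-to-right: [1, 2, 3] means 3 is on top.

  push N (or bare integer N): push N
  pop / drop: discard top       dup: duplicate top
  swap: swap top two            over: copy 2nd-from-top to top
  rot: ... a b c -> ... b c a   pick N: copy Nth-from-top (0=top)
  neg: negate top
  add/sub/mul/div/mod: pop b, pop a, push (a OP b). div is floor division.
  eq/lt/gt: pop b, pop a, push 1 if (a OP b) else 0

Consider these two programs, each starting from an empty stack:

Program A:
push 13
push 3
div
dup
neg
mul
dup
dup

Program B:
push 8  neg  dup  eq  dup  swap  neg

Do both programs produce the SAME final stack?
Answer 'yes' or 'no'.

Program A trace:
  After 'push 13': [13]
  After 'push 3': [13, 3]
  After 'div': [4]
  After 'dup': [4, 4]
  After 'neg': [4, -4]
  After 'mul': [-16]
  After 'dup': [-16, -16]
  After 'dup': [-16, -16, -16]
Program A final stack: [-16, -16, -16]

Program B trace:
  After 'push 8': [8]
  After 'neg': [-8]
  After 'dup': [-8, -8]
  After 'eq': [1]
  After 'dup': [1, 1]
  After 'swap': [1, 1]
  After 'neg': [1, -1]
Program B final stack: [1, -1]
Same: no

Answer: no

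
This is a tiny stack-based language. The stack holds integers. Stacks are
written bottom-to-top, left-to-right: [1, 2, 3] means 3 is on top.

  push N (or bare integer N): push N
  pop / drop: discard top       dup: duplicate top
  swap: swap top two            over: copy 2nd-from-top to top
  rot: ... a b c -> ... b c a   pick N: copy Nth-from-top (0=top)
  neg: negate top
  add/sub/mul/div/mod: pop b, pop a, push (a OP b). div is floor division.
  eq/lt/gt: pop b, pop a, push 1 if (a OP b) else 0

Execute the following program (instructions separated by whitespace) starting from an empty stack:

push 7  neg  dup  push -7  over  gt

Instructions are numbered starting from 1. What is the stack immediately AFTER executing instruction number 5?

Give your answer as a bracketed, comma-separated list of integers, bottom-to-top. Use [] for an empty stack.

Step 1 ('push 7'): [7]
Step 2 ('neg'): [-7]
Step 3 ('dup'): [-7, -7]
Step 4 ('push -7'): [-7, -7, -7]
Step 5 ('over'): [-7, -7, -7, -7]

Answer: [-7, -7, -7, -7]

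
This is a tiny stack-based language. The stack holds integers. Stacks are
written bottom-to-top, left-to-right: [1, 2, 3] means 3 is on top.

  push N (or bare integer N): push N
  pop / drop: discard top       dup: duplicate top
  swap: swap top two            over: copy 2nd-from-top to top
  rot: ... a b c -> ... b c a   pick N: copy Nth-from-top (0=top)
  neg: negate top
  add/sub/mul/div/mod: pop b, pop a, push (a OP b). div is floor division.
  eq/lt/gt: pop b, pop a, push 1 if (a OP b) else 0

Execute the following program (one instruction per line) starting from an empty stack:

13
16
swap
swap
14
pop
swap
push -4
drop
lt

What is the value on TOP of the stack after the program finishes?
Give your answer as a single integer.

After 'push 13': [13]
After 'push 16': [13, 16]
After 'swap': [16, 13]
After 'swap': [13, 16]
After 'push 14': [13, 16, 14]
After 'pop': [13, 16]
After 'swap': [16, 13]
After 'push -4': [16, 13, -4]
After 'drop': [16, 13]
After 'lt': [0]

Answer: 0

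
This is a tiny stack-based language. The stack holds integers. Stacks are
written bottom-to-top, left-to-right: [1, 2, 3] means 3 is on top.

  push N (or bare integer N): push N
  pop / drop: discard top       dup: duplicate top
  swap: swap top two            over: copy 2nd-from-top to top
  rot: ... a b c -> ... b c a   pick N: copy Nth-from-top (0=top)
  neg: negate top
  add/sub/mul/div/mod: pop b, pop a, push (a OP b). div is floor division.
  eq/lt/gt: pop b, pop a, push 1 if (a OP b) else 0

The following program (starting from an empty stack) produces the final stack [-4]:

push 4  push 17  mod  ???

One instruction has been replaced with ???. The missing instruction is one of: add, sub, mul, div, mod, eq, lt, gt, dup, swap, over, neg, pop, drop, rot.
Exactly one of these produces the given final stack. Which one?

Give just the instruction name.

Stack before ???: [4]
Stack after ???:  [-4]
The instruction that transforms [4] -> [-4] is: neg

Answer: neg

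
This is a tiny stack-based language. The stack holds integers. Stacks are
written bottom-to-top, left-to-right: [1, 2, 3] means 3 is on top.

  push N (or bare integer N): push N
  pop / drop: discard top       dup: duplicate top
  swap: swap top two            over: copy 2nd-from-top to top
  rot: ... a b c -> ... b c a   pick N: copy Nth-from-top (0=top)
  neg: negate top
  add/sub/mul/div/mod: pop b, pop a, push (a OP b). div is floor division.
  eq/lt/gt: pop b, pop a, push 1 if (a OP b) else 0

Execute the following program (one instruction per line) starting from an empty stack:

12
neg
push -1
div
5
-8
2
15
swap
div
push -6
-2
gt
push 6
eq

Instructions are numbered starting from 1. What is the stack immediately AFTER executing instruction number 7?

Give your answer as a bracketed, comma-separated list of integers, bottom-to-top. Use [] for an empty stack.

Answer: [12, 5, -8, 2]

Derivation:
Step 1 ('12'): [12]
Step 2 ('neg'): [-12]
Step 3 ('push -1'): [-12, -1]
Step 4 ('div'): [12]
Step 5 ('5'): [12, 5]
Step 6 ('-8'): [12, 5, -8]
Step 7 ('2'): [12, 5, -8, 2]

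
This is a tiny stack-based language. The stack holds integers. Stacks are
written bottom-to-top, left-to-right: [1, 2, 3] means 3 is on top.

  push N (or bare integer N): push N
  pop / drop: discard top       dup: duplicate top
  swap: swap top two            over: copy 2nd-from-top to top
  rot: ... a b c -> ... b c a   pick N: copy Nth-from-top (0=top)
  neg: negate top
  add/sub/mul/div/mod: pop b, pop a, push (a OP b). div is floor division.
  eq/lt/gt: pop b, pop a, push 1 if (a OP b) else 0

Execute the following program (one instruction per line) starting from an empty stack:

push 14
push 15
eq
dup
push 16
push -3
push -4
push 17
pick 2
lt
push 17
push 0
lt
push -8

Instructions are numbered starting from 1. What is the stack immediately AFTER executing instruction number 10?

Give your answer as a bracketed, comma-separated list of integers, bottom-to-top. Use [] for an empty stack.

Answer: [0, 0, 16, -3, -4, 0]

Derivation:
Step 1 ('push 14'): [14]
Step 2 ('push 15'): [14, 15]
Step 3 ('eq'): [0]
Step 4 ('dup'): [0, 0]
Step 5 ('push 16'): [0, 0, 16]
Step 6 ('push -3'): [0, 0, 16, -3]
Step 7 ('push -4'): [0, 0, 16, -3, -4]
Step 8 ('push 17'): [0, 0, 16, -3, -4, 17]
Step 9 ('pick 2'): [0, 0, 16, -3, -4, 17, -3]
Step 10 ('lt'): [0, 0, 16, -3, -4, 0]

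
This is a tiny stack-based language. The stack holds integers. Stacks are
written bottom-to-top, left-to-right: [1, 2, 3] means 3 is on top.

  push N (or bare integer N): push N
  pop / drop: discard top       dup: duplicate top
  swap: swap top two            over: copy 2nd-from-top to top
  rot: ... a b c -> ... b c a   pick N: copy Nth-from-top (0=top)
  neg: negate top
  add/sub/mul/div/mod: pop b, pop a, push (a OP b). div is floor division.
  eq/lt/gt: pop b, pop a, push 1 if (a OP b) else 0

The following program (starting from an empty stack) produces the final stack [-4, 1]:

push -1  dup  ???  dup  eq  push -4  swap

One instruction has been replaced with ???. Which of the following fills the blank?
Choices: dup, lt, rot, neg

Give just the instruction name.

Stack before ???: [-1, -1]
Stack after ???:  [0]
Checking each choice:
  dup: produces [-1, -1, -4, 1]
  lt: MATCH
  rot: stack underflow (need 3, have 2)
  neg: produces [-1, -4, 1]


Answer: lt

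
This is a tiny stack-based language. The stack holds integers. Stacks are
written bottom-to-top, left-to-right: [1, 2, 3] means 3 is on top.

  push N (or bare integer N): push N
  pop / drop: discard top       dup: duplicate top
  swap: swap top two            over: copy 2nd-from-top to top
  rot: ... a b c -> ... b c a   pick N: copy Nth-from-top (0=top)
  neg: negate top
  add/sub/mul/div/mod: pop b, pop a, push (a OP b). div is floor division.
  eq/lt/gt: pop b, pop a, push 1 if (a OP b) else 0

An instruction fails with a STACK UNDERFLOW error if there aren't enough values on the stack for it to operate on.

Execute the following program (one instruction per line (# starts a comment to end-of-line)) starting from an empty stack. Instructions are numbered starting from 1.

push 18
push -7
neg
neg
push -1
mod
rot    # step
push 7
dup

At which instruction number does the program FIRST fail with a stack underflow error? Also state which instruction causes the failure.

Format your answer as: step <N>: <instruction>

Answer: step 7: rot

Derivation:
Step 1 ('push 18'): stack = [18], depth = 1
Step 2 ('push -7'): stack = [18, -7], depth = 2
Step 3 ('neg'): stack = [18, 7], depth = 2
Step 4 ('neg'): stack = [18, -7], depth = 2
Step 5 ('push -1'): stack = [18, -7, -1], depth = 3
Step 6 ('mod'): stack = [18, 0], depth = 2
Step 7 ('rot'): needs 3 value(s) but depth is 2 — STACK UNDERFLOW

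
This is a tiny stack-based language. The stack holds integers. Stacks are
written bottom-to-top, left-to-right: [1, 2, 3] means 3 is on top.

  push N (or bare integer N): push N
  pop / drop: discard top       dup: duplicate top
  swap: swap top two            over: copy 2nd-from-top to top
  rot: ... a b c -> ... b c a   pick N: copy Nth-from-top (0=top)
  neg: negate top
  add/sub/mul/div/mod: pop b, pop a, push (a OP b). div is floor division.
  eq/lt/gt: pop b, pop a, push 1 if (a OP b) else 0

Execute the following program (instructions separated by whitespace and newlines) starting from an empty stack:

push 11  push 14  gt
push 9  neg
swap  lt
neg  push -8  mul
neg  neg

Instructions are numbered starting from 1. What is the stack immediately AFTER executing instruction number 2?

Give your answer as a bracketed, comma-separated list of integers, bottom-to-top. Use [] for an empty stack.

Step 1 ('push 11'): [11]
Step 2 ('push 14'): [11, 14]

Answer: [11, 14]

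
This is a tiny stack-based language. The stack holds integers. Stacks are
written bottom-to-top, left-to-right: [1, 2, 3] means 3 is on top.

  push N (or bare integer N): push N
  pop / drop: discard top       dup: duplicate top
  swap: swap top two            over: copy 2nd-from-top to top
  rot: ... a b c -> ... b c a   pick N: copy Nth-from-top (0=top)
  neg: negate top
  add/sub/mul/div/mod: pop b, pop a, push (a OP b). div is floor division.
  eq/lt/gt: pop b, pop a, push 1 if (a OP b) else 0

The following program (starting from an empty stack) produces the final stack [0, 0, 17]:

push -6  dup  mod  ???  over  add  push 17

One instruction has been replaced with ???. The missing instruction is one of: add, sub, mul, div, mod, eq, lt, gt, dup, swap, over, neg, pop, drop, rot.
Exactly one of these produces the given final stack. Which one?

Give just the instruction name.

Stack before ???: [0]
Stack after ???:  [0, 0]
The instruction that transforms [0] -> [0, 0] is: dup

Answer: dup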